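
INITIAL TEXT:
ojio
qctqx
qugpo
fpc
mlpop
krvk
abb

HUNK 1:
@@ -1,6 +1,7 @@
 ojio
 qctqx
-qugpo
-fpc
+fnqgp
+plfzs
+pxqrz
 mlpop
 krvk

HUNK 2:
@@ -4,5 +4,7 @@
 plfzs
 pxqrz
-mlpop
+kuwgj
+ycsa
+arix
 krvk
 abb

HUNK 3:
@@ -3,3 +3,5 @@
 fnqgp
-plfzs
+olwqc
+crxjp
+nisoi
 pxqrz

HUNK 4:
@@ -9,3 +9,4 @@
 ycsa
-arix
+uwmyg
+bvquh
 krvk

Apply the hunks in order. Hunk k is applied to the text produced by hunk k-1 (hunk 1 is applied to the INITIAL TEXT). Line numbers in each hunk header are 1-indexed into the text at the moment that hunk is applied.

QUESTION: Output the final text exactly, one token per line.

Hunk 1: at line 1 remove [qugpo,fpc] add [fnqgp,plfzs,pxqrz] -> 8 lines: ojio qctqx fnqgp plfzs pxqrz mlpop krvk abb
Hunk 2: at line 4 remove [mlpop] add [kuwgj,ycsa,arix] -> 10 lines: ojio qctqx fnqgp plfzs pxqrz kuwgj ycsa arix krvk abb
Hunk 3: at line 3 remove [plfzs] add [olwqc,crxjp,nisoi] -> 12 lines: ojio qctqx fnqgp olwqc crxjp nisoi pxqrz kuwgj ycsa arix krvk abb
Hunk 4: at line 9 remove [arix] add [uwmyg,bvquh] -> 13 lines: ojio qctqx fnqgp olwqc crxjp nisoi pxqrz kuwgj ycsa uwmyg bvquh krvk abb

Answer: ojio
qctqx
fnqgp
olwqc
crxjp
nisoi
pxqrz
kuwgj
ycsa
uwmyg
bvquh
krvk
abb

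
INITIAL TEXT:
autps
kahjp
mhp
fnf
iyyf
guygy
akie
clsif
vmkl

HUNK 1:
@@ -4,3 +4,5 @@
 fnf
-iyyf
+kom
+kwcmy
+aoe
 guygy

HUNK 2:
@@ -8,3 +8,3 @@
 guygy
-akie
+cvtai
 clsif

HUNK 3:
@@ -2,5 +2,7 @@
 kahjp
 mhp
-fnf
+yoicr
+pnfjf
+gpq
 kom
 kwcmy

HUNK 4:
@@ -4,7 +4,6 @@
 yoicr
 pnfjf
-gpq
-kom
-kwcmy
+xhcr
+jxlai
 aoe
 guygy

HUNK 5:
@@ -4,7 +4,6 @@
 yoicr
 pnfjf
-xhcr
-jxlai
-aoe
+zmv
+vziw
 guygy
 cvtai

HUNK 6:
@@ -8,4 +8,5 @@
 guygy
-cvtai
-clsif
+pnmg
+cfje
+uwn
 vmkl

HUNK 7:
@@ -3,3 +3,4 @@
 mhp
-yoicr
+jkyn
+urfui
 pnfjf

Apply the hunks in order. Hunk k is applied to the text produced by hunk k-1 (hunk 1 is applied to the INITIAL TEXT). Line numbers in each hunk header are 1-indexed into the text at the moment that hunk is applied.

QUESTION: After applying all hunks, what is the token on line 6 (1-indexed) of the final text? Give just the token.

Answer: pnfjf

Derivation:
Hunk 1: at line 4 remove [iyyf] add [kom,kwcmy,aoe] -> 11 lines: autps kahjp mhp fnf kom kwcmy aoe guygy akie clsif vmkl
Hunk 2: at line 8 remove [akie] add [cvtai] -> 11 lines: autps kahjp mhp fnf kom kwcmy aoe guygy cvtai clsif vmkl
Hunk 3: at line 2 remove [fnf] add [yoicr,pnfjf,gpq] -> 13 lines: autps kahjp mhp yoicr pnfjf gpq kom kwcmy aoe guygy cvtai clsif vmkl
Hunk 4: at line 4 remove [gpq,kom,kwcmy] add [xhcr,jxlai] -> 12 lines: autps kahjp mhp yoicr pnfjf xhcr jxlai aoe guygy cvtai clsif vmkl
Hunk 5: at line 4 remove [xhcr,jxlai,aoe] add [zmv,vziw] -> 11 lines: autps kahjp mhp yoicr pnfjf zmv vziw guygy cvtai clsif vmkl
Hunk 6: at line 8 remove [cvtai,clsif] add [pnmg,cfje,uwn] -> 12 lines: autps kahjp mhp yoicr pnfjf zmv vziw guygy pnmg cfje uwn vmkl
Hunk 7: at line 3 remove [yoicr] add [jkyn,urfui] -> 13 lines: autps kahjp mhp jkyn urfui pnfjf zmv vziw guygy pnmg cfje uwn vmkl
Final line 6: pnfjf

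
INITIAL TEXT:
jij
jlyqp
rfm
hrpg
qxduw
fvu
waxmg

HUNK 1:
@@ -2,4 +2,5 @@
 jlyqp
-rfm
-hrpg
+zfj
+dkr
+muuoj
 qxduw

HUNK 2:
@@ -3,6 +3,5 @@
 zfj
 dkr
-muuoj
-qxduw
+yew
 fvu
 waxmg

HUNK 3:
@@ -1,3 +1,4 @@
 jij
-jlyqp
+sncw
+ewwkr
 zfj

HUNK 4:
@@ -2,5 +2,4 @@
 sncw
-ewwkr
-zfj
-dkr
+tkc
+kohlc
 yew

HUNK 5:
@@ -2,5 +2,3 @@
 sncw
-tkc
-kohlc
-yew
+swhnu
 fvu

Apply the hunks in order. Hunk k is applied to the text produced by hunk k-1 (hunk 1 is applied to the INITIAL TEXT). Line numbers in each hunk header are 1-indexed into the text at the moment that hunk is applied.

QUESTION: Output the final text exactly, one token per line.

Hunk 1: at line 2 remove [rfm,hrpg] add [zfj,dkr,muuoj] -> 8 lines: jij jlyqp zfj dkr muuoj qxduw fvu waxmg
Hunk 2: at line 3 remove [muuoj,qxduw] add [yew] -> 7 lines: jij jlyqp zfj dkr yew fvu waxmg
Hunk 3: at line 1 remove [jlyqp] add [sncw,ewwkr] -> 8 lines: jij sncw ewwkr zfj dkr yew fvu waxmg
Hunk 4: at line 2 remove [ewwkr,zfj,dkr] add [tkc,kohlc] -> 7 lines: jij sncw tkc kohlc yew fvu waxmg
Hunk 5: at line 2 remove [tkc,kohlc,yew] add [swhnu] -> 5 lines: jij sncw swhnu fvu waxmg

Answer: jij
sncw
swhnu
fvu
waxmg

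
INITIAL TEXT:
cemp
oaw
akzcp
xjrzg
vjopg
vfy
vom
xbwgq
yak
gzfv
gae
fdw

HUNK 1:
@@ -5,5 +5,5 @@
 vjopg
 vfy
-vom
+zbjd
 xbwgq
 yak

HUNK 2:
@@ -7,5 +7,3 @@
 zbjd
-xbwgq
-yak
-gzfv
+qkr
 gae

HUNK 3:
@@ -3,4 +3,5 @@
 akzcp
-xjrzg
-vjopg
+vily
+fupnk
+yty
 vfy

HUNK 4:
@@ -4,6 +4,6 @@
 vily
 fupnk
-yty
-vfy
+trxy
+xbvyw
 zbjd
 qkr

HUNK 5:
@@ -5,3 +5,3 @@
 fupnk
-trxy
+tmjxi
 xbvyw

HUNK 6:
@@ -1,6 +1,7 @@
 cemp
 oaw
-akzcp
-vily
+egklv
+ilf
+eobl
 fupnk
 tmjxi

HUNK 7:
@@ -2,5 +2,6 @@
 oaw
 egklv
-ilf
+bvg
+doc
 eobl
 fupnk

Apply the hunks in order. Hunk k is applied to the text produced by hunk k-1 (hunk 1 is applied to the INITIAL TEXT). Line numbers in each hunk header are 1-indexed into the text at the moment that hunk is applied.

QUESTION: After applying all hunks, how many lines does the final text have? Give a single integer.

Hunk 1: at line 5 remove [vom] add [zbjd] -> 12 lines: cemp oaw akzcp xjrzg vjopg vfy zbjd xbwgq yak gzfv gae fdw
Hunk 2: at line 7 remove [xbwgq,yak,gzfv] add [qkr] -> 10 lines: cemp oaw akzcp xjrzg vjopg vfy zbjd qkr gae fdw
Hunk 3: at line 3 remove [xjrzg,vjopg] add [vily,fupnk,yty] -> 11 lines: cemp oaw akzcp vily fupnk yty vfy zbjd qkr gae fdw
Hunk 4: at line 4 remove [yty,vfy] add [trxy,xbvyw] -> 11 lines: cemp oaw akzcp vily fupnk trxy xbvyw zbjd qkr gae fdw
Hunk 5: at line 5 remove [trxy] add [tmjxi] -> 11 lines: cemp oaw akzcp vily fupnk tmjxi xbvyw zbjd qkr gae fdw
Hunk 6: at line 1 remove [akzcp,vily] add [egklv,ilf,eobl] -> 12 lines: cemp oaw egklv ilf eobl fupnk tmjxi xbvyw zbjd qkr gae fdw
Hunk 7: at line 2 remove [ilf] add [bvg,doc] -> 13 lines: cemp oaw egklv bvg doc eobl fupnk tmjxi xbvyw zbjd qkr gae fdw
Final line count: 13

Answer: 13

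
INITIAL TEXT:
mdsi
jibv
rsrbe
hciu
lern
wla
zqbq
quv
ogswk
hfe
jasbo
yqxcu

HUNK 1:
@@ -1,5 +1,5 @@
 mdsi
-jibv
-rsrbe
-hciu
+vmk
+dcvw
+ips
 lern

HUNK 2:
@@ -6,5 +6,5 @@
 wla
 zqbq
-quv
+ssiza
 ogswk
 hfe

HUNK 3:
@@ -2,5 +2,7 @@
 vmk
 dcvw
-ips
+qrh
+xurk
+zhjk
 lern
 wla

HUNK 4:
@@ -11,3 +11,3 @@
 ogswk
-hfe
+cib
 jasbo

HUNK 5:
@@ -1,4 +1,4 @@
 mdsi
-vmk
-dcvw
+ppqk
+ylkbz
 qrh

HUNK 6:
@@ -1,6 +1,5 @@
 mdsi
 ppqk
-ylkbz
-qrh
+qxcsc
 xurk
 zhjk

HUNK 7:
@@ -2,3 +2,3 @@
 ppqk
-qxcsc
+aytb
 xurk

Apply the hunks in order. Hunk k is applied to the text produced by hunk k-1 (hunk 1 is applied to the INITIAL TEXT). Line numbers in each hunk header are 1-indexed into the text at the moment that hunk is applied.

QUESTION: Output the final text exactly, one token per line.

Hunk 1: at line 1 remove [jibv,rsrbe,hciu] add [vmk,dcvw,ips] -> 12 lines: mdsi vmk dcvw ips lern wla zqbq quv ogswk hfe jasbo yqxcu
Hunk 2: at line 6 remove [quv] add [ssiza] -> 12 lines: mdsi vmk dcvw ips lern wla zqbq ssiza ogswk hfe jasbo yqxcu
Hunk 3: at line 2 remove [ips] add [qrh,xurk,zhjk] -> 14 lines: mdsi vmk dcvw qrh xurk zhjk lern wla zqbq ssiza ogswk hfe jasbo yqxcu
Hunk 4: at line 11 remove [hfe] add [cib] -> 14 lines: mdsi vmk dcvw qrh xurk zhjk lern wla zqbq ssiza ogswk cib jasbo yqxcu
Hunk 5: at line 1 remove [vmk,dcvw] add [ppqk,ylkbz] -> 14 lines: mdsi ppqk ylkbz qrh xurk zhjk lern wla zqbq ssiza ogswk cib jasbo yqxcu
Hunk 6: at line 1 remove [ylkbz,qrh] add [qxcsc] -> 13 lines: mdsi ppqk qxcsc xurk zhjk lern wla zqbq ssiza ogswk cib jasbo yqxcu
Hunk 7: at line 2 remove [qxcsc] add [aytb] -> 13 lines: mdsi ppqk aytb xurk zhjk lern wla zqbq ssiza ogswk cib jasbo yqxcu

Answer: mdsi
ppqk
aytb
xurk
zhjk
lern
wla
zqbq
ssiza
ogswk
cib
jasbo
yqxcu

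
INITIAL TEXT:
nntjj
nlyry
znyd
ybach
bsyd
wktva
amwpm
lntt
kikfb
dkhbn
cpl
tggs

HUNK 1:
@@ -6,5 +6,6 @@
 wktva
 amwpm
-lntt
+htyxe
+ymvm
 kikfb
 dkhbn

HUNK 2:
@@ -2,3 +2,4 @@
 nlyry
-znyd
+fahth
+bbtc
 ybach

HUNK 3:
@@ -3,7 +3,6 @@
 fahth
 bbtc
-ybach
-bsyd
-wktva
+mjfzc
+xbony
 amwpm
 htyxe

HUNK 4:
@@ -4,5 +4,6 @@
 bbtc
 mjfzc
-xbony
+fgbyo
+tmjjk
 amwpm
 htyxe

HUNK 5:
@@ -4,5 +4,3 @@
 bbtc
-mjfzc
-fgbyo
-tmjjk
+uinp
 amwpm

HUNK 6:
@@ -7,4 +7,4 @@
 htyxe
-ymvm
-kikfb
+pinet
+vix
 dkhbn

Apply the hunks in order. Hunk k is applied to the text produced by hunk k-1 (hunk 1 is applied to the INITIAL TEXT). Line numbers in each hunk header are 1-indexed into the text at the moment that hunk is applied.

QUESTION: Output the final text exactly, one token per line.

Answer: nntjj
nlyry
fahth
bbtc
uinp
amwpm
htyxe
pinet
vix
dkhbn
cpl
tggs

Derivation:
Hunk 1: at line 6 remove [lntt] add [htyxe,ymvm] -> 13 lines: nntjj nlyry znyd ybach bsyd wktva amwpm htyxe ymvm kikfb dkhbn cpl tggs
Hunk 2: at line 2 remove [znyd] add [fahth,bbtc] -> 14 lines: nntjj nlyry fahth bbtc ybach bsyd wktva amwpm htyxe ymvm kikfb dkhbn cpl tggs
Hunk 3: at line 3 remove [ybach,bsyd,wktva] add [mjfzc,xbony] -> 13 lines: nntjj nlyry fahth bbtc mjfzc xbony amwpm htyxe ymvm kikfb dkhbn cpl tggs
Hunk 4: at line 4 remove [xbony] add [fgbyo,tmjjk] -> 14 lines: nntjj nlyry fahth bbtc mjfzc fgbyo tmjjk amwpm htyxe ymvm kikfb dkhbn cpl tggs
Hunk 5: at line 4 remove [mjfzc,fgbyo,tmjjk] add [uinp] -> 12 lines: nntjj nlyry fahth bbtc uinp amwpm htyxe ymvm kikfb dkhbn cpl tggs
Hunk 6: at line 7 remove [ymvm,kikfb] add [pinet,vix] -> 12 lines: nntjj nlyry fahth bbtc uinp amwpm htyxe pinet vix dkhbn cpl tggs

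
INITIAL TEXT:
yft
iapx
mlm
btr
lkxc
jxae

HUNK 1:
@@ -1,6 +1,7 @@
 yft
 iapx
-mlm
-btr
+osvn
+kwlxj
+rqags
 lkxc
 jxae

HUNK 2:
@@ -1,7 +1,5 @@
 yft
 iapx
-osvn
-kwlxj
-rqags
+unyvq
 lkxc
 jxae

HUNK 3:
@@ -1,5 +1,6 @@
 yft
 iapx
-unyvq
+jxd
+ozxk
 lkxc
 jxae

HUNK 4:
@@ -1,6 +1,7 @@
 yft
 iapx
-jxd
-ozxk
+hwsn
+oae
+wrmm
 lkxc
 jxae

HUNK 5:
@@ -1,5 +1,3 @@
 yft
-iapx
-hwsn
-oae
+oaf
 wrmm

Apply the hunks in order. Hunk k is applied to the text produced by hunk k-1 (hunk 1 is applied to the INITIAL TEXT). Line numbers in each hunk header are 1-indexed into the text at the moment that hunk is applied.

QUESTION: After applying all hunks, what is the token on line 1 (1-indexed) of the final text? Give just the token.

Answer: yft

Derivation:
Hunk 1: at line 1 remove [mlm,btr] add [osvn,kwlxj,rqags] -> 7 lines: yft iapx osvn kwlxj rqags lkxc jxae
Hunk 2: at line 1 remove [osvn,kwlxj,rqags] add [unyvq] -> 5 lines: yft iapx unyvq lkxc jxae
Hunk 3: at line 1 remove [unyvq] add [jxd,ozxk] -> 6 lines: yft iapx jxd ozxk lkxc jxae
Hunk 4: at line 1 remove [jxd,ozxk] add [hwsn,oae,wrmm] -> 7 lines: yft iapx hwsn oae wrmm lkxc jxae
Hunk 5: at line 1 remove [iapx,hwsn,oae] add [oaf] -> 5 lines: yft oaf wrmm lkxc jxae
Final line 1: yft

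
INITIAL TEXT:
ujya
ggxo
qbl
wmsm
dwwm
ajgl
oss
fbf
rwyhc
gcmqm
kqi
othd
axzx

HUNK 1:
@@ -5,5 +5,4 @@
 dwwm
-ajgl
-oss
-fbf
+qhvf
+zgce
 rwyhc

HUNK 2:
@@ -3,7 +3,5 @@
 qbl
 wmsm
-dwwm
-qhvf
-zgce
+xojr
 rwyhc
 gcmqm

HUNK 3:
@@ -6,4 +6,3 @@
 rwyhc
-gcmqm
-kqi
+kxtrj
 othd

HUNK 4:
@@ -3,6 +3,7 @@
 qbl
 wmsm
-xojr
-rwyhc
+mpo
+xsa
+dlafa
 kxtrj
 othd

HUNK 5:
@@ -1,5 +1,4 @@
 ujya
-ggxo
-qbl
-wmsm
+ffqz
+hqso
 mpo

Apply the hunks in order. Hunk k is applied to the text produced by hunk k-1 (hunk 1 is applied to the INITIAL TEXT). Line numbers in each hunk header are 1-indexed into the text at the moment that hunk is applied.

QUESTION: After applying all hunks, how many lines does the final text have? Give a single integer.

Answer: 9

Derivation:
Hunk 1: at line 5 remove [ajgl,oss,fbf] add [qhvf,zgce] -> 12 lines: ujya ggxo qbl wmsm dwwm qhvf zgce rwyhc gcmqm kqi othd axzx
Hunk 2: at line 3 remove [dwwm,qhvf,zgce] add [xojr] -> 10 lines: ujya ggxo qbl wmsm xojr rwyhc gcmqm kqi othd axzx
Hunk 3: at line 6 remove [gcmqm,kqi] add [kxtrj] -> 9 lines: ujya ggxo qbl wmsm xojr rwyhc kxtrj othd axzx
Hunk 4: at line 3 remove [xojr,rwyhc] add [mpo,xsa,dlafa] -> 10 lines: ujya ggxo qbl wmsm mpo xsa dlafa kxtrj othd axzx
Hunk 5: at line 1 remove [ggxo,qbl,wmsm] add [ffqz,hqso] -> 9 lines: ujya ffqz hqso mpo xsa dlafa kxtrj othd axzx
Final line count: 9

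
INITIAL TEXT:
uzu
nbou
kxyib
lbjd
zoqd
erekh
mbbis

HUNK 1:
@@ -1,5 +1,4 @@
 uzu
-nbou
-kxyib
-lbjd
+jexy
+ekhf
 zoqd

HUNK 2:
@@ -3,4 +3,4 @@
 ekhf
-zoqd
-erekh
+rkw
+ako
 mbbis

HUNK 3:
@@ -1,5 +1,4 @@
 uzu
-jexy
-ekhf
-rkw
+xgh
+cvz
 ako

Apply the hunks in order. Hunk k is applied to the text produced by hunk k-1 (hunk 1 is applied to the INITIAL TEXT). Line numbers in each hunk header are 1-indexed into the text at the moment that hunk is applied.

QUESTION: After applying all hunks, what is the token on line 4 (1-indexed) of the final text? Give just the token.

Answer: ako

Derivation:
Hunk 1: at line 1 remove [nbou,kxyib,lbjd] add [jexy,ekhf] -> 6 lines: uzu jexy ekhf zoqd erekh mbbis
Hunk 2: at line 3 remove [zoqd,erekh] add [rkw,ako] -> 6 lines: uzu jexy ekhf rkw ako mbbis
Hunk 3: at line 1 remove [jexy,ekhf,rkw] add [xgh,cvz] -> 5 lines: uzu xgh cvz ako mbbis
Final line 4: ako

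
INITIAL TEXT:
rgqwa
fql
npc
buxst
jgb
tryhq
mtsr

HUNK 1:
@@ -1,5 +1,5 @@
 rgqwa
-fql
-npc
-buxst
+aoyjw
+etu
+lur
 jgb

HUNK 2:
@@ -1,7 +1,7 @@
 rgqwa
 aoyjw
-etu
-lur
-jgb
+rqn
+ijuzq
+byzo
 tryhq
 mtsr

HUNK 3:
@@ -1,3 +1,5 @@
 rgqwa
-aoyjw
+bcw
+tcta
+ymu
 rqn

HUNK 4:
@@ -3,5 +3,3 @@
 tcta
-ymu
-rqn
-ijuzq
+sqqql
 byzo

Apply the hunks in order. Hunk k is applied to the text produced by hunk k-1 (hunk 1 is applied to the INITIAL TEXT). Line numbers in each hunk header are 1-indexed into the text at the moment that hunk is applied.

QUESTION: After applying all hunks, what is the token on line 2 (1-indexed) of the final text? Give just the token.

Answer: bcw

Derivation:
Hunk 1: at line 1 remove [fql,npc,buxst] add [aoyjw,etu,lur] -> 7 lines: rgqwa aoyjw etu lur jgb tryhq mtsr
Hunk 2: at line 1 remove [etu,lur,jgb] add [rqn,ijuzq,byzo] -> 7 lines: rgqwa aoyjw rqn ijuzq byzo tryhq mtsr
Hunk 3: at line 1 remove [aoyjw] add [bcw,tcta,ymu] -> 9 lines: rgqwa bcw tcta ymu rqn ijuzq byzo tryhq mtsr
Hunk 4: at line 3 remove [ymu,rqn,ijuzq] add [sqqql] -> 7 lines: rgqwa bcw tcta sqqql byzo tryhq mtsr
Final line 2: bcw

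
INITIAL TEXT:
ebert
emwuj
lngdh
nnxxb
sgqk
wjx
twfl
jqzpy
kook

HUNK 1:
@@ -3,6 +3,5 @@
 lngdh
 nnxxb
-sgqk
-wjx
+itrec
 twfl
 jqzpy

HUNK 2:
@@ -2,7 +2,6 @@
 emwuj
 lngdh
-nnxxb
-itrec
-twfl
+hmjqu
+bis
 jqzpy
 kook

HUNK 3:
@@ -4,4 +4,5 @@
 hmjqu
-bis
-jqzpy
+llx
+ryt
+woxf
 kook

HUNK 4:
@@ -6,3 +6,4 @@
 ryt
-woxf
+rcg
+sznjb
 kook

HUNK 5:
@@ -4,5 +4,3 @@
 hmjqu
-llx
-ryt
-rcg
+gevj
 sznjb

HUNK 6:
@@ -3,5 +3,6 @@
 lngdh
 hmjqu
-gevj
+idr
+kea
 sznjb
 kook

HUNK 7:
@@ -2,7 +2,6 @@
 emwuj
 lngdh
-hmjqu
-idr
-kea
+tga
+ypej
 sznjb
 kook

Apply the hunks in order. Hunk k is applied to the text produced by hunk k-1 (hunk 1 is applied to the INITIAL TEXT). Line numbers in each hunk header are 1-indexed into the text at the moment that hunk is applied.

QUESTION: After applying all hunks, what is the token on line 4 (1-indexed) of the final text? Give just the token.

Answer: tga

Derivation:
Hunk 1: at line 3 remove [sgqk,wjx] add [itrec] -> 8 lines: ebert emwuj lngdh nnxxb itrec twfl jqzpy kook
Hunk 2: at line 2 remove [nnxxb,itrec,twfl] add [hmjqu,bis] -> 7 lines: ebert emwuj lngdh hmjqu bis jqzpy kook
Hunk 3: at line 4 remove [bis,jqzpy] add [llx,ryt,woxf] -> 8 lines: ebert emwuj lngdh hmjqu llx ryt woxf kook
Hunk 4: at line 6 remove [woxf] add [rcg,sznjb] -> 9 lines: ebert emwuj lngdh hmjqu llx ryt rcg sznjb kook
Hunk 5: at line 4 remove [llx,ryt,rcg] add [gevj] -> 7 lines: ebert emwuj lngdh hmjqu gevj sznjb kook
Hunk 6: at line 3 remove [gevj] add [idr,kea] -> 8 lines: ebert emwuj lngdh hmjqu idr kea sznjb kook
Hunk 7: at line 2 remove [hmjqu,idr,kea] add [tga,ypej] -> 7 lines: ebert emwuj lngdh tga ypej sznjb kook
Final line 4: tga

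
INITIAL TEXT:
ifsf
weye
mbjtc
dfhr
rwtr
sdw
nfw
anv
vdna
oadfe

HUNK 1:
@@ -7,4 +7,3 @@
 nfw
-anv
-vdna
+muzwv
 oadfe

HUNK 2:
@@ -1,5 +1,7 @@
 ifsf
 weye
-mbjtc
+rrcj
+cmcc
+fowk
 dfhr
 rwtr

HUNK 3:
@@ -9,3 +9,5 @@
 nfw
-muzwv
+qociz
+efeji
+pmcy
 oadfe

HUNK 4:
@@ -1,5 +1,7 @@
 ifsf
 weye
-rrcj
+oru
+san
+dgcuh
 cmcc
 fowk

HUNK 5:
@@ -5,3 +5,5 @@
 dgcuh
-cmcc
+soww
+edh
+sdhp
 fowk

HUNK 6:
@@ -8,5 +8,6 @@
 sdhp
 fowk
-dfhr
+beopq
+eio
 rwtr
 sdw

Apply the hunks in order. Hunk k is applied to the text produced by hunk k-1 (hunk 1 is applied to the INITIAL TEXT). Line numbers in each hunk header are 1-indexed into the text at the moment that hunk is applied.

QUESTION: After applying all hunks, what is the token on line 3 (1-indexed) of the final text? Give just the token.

Hunk 1: at line 7 remove [anv,vdna] add [muzwv] -> 9 lines: ifsf weye mbjtc dfhr rwtr sdw nfw muzwv oadfe
Hunk 2: at line 1 remove [mbjtc] add [rrcj,cmcc,fowk] -> 11 lines: ifsf weye rrcj cmcc fowk dfhr rwtr sdw nfw muzwv oadfe
Hunk 3: at line 9 remove [muzwv] add [qociz,efeji,pmcy] -> 13 lines: ifsf weye rrcj cmcc fowk dfhr rwtr sdw nfw qociz efeji pmcy oadfe
Hunk 4: at line 1 remove [rrcj] add [oru,san,dgcuh] -> 15 lines: ifsf weye oru san dgcuh cmcc fowk dfhr rwtr sdw nfw qociz efeji pmcy oadfe
Hunk 5: at line 5 remove [cmcc] add [soww,edh,sdhp] -> 17 lines: ifsf weye oru san dgcuh soww edh sdhp fowk dfhr rwtr sdw nfw qociz efeji pmcy oadfe
Hunk 6: at line 8 remove [dfhr] add [beopq,eio] -> 18 lines: ifsf weye oru san dgcuh soww edh sdhp fowk beopq eio rwtr sdw nfw qociz efeji pmcy oadfe
Final line 3: oru

Answer: oru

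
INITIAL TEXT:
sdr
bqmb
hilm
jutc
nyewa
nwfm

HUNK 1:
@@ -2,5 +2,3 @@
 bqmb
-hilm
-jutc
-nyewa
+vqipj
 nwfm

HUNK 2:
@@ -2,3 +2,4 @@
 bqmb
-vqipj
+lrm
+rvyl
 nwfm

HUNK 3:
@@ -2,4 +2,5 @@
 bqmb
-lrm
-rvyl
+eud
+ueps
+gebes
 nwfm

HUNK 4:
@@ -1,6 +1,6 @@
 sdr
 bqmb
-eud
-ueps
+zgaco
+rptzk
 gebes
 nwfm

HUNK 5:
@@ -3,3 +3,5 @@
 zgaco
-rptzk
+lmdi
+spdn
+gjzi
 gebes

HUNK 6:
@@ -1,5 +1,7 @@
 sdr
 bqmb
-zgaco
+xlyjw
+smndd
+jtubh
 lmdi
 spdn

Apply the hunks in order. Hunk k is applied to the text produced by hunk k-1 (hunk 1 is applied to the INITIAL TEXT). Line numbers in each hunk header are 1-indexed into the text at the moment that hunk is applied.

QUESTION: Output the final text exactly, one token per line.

Hunk 1: at line 2 remove [hilm,jutc,nyewa] add [vqipj] -> 4 lines: sdr bqmb vqipj nwfm
Hunk 2: at line 2 remove [vqipj] add [lrm,rvyl] -> 5 lines: sdr bqmb lrm rvyl nwfm
Hunk 3: at line 2 remove [lrm,rvyl] add [eud,ueps,gebes] -> 6 lines: sdr bqmb eud ueps gebes nwfm
Hunk 4: at line 1 remove [eud,ueps] add [zgaco,rptzk] -> 6 lines: sdr bqmb zgaco rptzk gebes nwfm
Hunk 5: at line 3 remove [rptzk] add [lmdi,spdn,gjzi] -> 8 lines: sdr bqmb zgaco lmdi spdn gjzi gebes nwfm
Hunk 6: at line 1 remove [zgaco] add [xlyjw,smndd,jtubh] -> 10 lines: sdr bqmb xlyjw smndd jtubh lmdi spdn gjzi gebes nwfm

Answer: sdr
bqmb
xlyjw
smndd
jtubh
lmdi
spdn
gjzi
gebes
nwfm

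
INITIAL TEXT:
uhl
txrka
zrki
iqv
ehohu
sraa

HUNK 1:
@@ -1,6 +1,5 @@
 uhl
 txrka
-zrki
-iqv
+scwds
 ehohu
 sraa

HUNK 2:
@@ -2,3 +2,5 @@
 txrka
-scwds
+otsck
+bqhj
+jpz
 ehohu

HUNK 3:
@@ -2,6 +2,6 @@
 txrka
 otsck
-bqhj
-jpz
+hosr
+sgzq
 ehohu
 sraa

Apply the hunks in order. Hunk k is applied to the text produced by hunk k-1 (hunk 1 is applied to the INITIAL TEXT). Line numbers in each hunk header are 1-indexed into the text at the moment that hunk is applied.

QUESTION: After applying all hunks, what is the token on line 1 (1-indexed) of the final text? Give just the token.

Answer: uhl

Derivation:
Hunk 1: at line 1 remove [zrki,iqv] add [scwds] -> 5 lines: uhl txrka scwds ehohu sraa
Hunk 2: at line 2 remove [scwds] add [otsck,bqhj,jpz] -> 7 lines: uhl txrka otsck bqhj jpz ehohu sraa
Hunk 3: at line 2 remove [bqhj,jpz] add [hosr,sgzq] -> 7 lines: uhl txrka otsck hosr sgzq ehohu sraa
Final line 1: uhl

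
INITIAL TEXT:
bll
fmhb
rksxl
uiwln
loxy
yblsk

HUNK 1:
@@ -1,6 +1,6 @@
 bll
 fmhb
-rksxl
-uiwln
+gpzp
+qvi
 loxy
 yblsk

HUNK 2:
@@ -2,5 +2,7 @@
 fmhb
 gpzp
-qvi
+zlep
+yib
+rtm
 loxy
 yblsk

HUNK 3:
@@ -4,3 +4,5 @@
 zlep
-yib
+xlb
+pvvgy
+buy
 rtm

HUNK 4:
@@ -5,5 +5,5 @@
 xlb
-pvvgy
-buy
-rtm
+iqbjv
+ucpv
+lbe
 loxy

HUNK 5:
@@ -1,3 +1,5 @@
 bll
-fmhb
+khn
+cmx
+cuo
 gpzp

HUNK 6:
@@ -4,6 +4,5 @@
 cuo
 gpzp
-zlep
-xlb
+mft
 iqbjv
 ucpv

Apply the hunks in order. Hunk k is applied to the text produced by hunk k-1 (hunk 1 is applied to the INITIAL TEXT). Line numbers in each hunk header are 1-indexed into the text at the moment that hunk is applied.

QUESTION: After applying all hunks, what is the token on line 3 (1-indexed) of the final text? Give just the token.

Answer: cmx

Derivation:
Hunk 1: at line 1 remove [rksxl,uiwln] add [gpzp,qvi] -> 6 lines: bll fmhb gpzp qvi loxy yblsk
Hunk 2: at line 2 remove [qvi] add [zlep,yib,rtm] -> 8 lines: bll fmhb gpzp zlep yib rtm loxy yblsk
Hunk 3: at line 4 remove [yib] add [xlb,pvvgy,buy] -> 10 lines: bll fmhb gpzp zlep xlb pvvgy buy rtm loxy yblsk
Hunk 4: at line 5 remove [pvvgy,buy,rtm] add [iqbjv,ucpv,lbe] -> 10 lines: bll fmhb gpzp zlep xlb iqbjv ucpv lbe loxy yblsk
Hunk 5: at line 1 remove [fmhb] add [khn,cmx,cuo] -> 12 lines: bll khn cmx cuo gpzp zlep xlb iqbjv ucpv lbe loxy yblsk
Hunk 6: at line 4 remove [zlep,xlb] add [mft] -> 11 lines: bll khn cmx cuo gpzp mft iqbjv ucpv lbe loxy yblsk
Final line 3: cmx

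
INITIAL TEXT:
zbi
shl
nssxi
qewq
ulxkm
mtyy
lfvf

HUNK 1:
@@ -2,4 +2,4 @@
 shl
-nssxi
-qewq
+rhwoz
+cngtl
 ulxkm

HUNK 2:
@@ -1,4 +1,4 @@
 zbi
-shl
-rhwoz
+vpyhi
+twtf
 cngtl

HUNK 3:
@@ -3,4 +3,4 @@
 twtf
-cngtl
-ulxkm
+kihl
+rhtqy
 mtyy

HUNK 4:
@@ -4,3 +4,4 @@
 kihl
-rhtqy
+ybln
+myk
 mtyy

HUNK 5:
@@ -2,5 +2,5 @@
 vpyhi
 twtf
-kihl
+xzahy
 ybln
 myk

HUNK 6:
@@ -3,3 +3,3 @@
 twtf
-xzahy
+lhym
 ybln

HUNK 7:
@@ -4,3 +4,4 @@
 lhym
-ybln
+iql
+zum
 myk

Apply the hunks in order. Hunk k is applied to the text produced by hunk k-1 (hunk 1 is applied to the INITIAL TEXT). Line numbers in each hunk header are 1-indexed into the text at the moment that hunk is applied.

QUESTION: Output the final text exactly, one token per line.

Hunk 1: at line 2 remove [nssxi,qewq] add [rhwoz,cngtl] -> 7 lines: zbi shl rhwoz cngtl ulxkm mtyy lfvf
Hunk 2: at line 1 remove [shl,rhwoz] add [vpyhi,twtf] -> 7 lines: zbi vpyhi twtf cngtl ulxkm mtyy lfvf
Hunk 3: at line 3 remove [cngtl,ulxkm] add [kihl,rhtqy] -> 7 lines: zbi vpyhi twtf kihl rhtqy mtyy lfvf
Hunk 4: at line 4 remove [rhtqy] add [ybln,myk] -> 8 lines: zbi vpyhi twtf kihl ybln myk mtyy lfvf
Hunk 5: at line 2 remove [kihl] add [xzahy] -> 8 lines: zbi vpyhi twtf xzahy ybln myk mtyy lfvf
Hunk 6: at line 3 remove [xzahy] add [lhym] -> 8 lines: zbi vpyhi twtf lhym ybln myk mtyy lfvf
Hunk 7: at line 4 remove [ybln] add [iql,zum] -> 9 lines: zbi vpyhi twtf lhym iql zum myk mtyy lfvf

Answer: zbi
vpyhi
twtf
lhym
iql
zum
myk
mtyy
lfvf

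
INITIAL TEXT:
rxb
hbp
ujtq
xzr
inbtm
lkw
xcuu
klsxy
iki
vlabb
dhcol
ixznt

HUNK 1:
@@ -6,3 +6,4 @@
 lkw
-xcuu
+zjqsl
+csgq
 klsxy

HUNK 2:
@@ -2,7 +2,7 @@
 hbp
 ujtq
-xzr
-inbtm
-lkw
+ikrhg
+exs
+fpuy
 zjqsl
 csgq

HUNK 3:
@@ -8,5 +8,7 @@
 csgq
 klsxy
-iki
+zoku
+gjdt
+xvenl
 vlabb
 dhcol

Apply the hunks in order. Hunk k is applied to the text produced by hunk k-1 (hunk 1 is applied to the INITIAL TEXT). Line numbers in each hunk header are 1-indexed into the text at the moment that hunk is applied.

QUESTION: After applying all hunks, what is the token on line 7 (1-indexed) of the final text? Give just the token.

Hunk 1: at line 6 remove [xcuu] add [zjqsl,csgq] -> 13 lines: rxb hbp ujtq xzr inbtm lkw zjqsl csgq klsxy iki vlabb dhcol ixznt
Hunk 2: at line 2 remove [xzr,inbtm,lkw] add [ikrhg,exs,fpuy] -> 13 lines: rxb hbp ujtq ikrhg exs fpuy zjqsl csgq klsxy iki vlabb dhcol ixznt
Hunk 3: at line 8 remove [iki] add [zoku,gjdt,xvenl] -> 15 lines: rxb hbp ujtq ikrhg exs fpuy zjqsl csgq klsxy zoku gjdt xvenl vlabb dhcol ixznt
Final line 7: zjqsl

Answer: zjqsl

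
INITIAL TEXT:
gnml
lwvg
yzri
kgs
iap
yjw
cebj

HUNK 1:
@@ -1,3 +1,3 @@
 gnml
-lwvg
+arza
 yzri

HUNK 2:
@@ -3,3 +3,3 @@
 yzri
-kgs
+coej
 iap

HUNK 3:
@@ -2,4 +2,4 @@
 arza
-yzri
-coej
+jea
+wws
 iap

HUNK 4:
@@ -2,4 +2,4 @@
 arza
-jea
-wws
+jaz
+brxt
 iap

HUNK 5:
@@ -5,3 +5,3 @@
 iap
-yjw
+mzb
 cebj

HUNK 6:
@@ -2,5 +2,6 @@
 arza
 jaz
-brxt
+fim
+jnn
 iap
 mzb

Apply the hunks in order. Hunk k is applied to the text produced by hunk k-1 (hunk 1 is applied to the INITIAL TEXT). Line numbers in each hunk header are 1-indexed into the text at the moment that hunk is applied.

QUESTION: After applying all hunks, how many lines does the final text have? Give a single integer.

Hunk 1: at line 1 remove [lwvg] add [arza] -> 7 lines: gnml arza yzri kgs iap yjw cebj
Hunk 2: at line 3 remove [kgs] add [coej] -> 7 lines: gnml arza yzri coej iap yjw cebj
Hunk 3: at line 2 remove [yzri,coej] add [jea,wws] -> 7 lines: gnml arza jea wws iap yjw cebj
Hunk 4: at line 2 remove [jea,wws] add [jaz,brxt] -> 7 lines: gnml arza jaz brxt iap yjw cebj
Hunk 5: at line 5 remove [yjw] add [mzb] -> 7 lines: gnml arza jaz brxt iap mzb cebj
Hunk 6: at line 2 remove [brxt] add [fim,jnn] -> 8 lines: gnml arza jaz fim jnn iap mzb cebj
Final line count: 8

Answer: 8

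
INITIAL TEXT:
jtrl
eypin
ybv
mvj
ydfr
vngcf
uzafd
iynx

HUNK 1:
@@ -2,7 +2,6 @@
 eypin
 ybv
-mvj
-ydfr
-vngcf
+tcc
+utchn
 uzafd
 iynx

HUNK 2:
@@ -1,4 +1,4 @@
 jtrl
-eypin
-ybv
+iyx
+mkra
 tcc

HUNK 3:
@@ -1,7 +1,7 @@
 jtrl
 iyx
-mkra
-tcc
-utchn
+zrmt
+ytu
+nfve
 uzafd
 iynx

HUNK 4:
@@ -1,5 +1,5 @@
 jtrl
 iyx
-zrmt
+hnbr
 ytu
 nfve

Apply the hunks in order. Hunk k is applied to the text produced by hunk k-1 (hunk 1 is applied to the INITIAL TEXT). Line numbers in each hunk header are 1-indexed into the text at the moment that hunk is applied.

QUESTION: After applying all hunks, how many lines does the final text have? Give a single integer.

Hunk 1: at line 2 remove [mvj,ydfr,vngcf] add [tcc,utchn] -> 7 lines: jtrl eypin ybv tcc utchn uzafd iynx
Hunk 2: at line 1 remove [eypin,ybv] add [iyx,mkra] -> 7 lines: jtrl iyx mkra tcc utchn uzafd iynx
Hunk 3: at line 1 remove [mkra,tcc,utchn] add [zrmt,ytu,nfve] -> 7 lines: jtrl iyx zrmt ytu nfve uzafd iynx
Hunk 4: at line 1 remove [zrmt] add [hnbr] -> 7 lines: jtrl iyx hnbr ytu nfve uzafd iynx
Final line count: 7

Answer: 7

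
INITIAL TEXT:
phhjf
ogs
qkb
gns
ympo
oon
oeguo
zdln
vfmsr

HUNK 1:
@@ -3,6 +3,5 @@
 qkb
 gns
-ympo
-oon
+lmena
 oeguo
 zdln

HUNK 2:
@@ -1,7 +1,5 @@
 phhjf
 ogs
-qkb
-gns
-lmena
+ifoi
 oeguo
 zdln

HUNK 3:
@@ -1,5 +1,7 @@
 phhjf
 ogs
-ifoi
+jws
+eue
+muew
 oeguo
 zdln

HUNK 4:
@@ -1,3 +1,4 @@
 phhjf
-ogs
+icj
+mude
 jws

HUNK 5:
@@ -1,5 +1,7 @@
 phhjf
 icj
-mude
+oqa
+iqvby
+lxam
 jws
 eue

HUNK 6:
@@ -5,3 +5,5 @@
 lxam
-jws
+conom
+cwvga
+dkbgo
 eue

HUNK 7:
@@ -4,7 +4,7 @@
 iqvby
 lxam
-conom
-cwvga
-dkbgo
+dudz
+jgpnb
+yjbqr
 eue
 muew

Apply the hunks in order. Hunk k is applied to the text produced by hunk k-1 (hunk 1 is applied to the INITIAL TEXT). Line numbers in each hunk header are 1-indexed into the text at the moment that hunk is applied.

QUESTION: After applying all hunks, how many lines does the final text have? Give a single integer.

Answer: 13

Derivation:
Hunk 1: at line 3 remove [ympo,oon] add [lmena] -> 8 lines: phhjf ogs qkb gns lmena oeguo zdln vfmsr
Hunk 2: at line 1 remove [qkb,gns,lmena] add [ifoi] -> 6 lines: phhjf ogs ifoi oeguo zdln vfmsr
Hunk 3: at line 1 remove [ifoi] add [jws,eue,muew] -> 8 lines: phhjf ogs jws eue muew oeguo zdln vfmsr
Hunk 4: at line 1 remove [ogs] add [icj,mude] -> 9 lines: phhjf icj mude jws eue muew oeguo zdln vfmsr
Hunk 5: at line 1 remove [mude] add [oqa,iqvby,lxam] -> 11 lines: phhjf icj oqa iqvby lxam jws eue muew oeguo zdln vfmsr
Hunk 6: at line 5 remove [jws] add [conom,cwvga,dkbgo] -> 13 lines: phhjf icj oqa iqvby lxam conom cwvga dkbgo eue muew oeguo zdln vfmsr
Hunk 7: at line 4 remove [conom,cwvga,dkbgo] add [dudz,jgpnb,yjbqr] -> 13 lines: phhjf icj oqa iqvby lxam dudz jgpnb yjbqr eue muew oeguo zdln vfmsr
Final line count: 13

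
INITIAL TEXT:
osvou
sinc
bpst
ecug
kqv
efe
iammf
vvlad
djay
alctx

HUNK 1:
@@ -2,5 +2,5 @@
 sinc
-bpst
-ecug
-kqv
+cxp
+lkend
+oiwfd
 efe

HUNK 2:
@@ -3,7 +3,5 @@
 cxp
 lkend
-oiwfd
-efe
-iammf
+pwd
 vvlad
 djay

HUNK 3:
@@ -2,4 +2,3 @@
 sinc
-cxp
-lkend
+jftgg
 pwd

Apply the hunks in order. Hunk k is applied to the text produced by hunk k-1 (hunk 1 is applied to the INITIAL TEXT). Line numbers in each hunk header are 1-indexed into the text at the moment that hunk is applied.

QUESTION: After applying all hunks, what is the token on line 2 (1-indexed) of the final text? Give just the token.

Hunk 1: at line 2 remove [bpst,ecug,kqv] add [cxp,lkend,oiwfd] -> 10 lines: osvou sinc cxp lkend oiwfd efe iammf vvlad djay alctx
Hunk 2: at line 3 remove [oiwfd,efe,iammf] add [pwd] -> 8 lines: osvou sinc cxp lkend pwd vvlad djay alctx
Hunk 3: at line 2 remove [cxp,lkend] add [jftgg] -> 7 lines: osvou sinc jftgg pwd vvlad djay alctx
Final line 2: sinc

Answer: sinc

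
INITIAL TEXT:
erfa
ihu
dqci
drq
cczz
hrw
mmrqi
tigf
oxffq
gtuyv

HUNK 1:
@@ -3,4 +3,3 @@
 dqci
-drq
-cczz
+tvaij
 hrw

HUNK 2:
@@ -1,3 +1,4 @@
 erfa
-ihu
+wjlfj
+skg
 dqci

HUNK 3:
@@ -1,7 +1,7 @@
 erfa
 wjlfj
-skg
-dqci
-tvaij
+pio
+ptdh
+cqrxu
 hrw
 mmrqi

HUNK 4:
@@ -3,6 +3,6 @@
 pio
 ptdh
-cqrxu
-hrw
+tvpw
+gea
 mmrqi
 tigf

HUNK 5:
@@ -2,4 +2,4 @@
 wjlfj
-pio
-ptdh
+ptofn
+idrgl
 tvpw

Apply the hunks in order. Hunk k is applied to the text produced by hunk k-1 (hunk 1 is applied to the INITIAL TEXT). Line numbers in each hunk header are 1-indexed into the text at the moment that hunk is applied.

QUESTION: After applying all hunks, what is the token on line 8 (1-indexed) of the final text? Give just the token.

Hunk 1: at line 3 remove [drq,cczz] add [tvaij] -> 9 lines: erfa ihu dqci tvaij hrw mmrqi tigf oxffq gtuyv
Hunk 2: at line 1 remove [ihu] add [wjlfj,skg] -> 10 lines: erfa wjlfj skg dqci tvaij hrw mmrqi tigf oxffq gtuyv
Hunk 3: at line 1 remove [skg,dqci,tvaij] add [pio,ptdh,cqrxu] -> 10 lines: erfa wjlfj pio ptdh cqrxu hrw mmrqi tigf oxffq gtuyv
Hunk 4: at line 3 remove [cqrxu,hrw] add [tvpw,gea] -> 10 lines: erfa wjlfj pio ptdh tvpw gea mmrqi tigf oxffq gtuyv
Hunk 5: at line 2 remove [pio,ptdh] add [ptofn,idrgl] -> 10 lines: erfa wjlfj ptofn idrgl tvpw gea mmrqi tigf oxffq gtuyv
Final line 8: tigf

Answer: tigf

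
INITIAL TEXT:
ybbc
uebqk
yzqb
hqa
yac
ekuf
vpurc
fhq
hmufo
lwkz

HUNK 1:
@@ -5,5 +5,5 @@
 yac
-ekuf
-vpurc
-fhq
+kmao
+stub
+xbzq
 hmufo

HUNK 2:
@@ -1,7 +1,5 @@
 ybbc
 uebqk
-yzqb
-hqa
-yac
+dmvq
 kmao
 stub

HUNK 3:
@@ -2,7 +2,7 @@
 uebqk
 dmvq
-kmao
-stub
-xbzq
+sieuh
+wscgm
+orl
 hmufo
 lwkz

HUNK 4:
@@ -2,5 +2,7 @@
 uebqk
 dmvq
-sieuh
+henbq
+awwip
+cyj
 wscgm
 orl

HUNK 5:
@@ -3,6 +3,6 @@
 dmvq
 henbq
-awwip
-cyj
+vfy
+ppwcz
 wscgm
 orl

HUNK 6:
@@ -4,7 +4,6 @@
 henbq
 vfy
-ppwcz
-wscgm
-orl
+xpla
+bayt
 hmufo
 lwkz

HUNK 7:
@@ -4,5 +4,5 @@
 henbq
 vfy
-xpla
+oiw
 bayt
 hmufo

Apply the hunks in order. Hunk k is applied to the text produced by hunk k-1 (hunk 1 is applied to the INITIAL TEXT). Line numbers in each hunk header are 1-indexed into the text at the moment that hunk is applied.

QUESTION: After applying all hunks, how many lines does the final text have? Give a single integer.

Answer: 9

Derivation:
Hunk 1: at line 5 remove [ekuf,vpurc,fhq] add [kmao,stub,xbzq] -> 10 lines: ybbc uebqk yzqb hqa yac kmao stub xbzq hmufo lwkz
Hunk 2: at line 1 remove [yzqb,hqa,yac] add [dmvq] -> 8 lines: ybbc uebqk dmvq kmao stub xbzq hmufo lwkz
Hunk 3: at line 2 remove [kmao,stub,xbzq] add [sieuh,wscgm,orl] -> 8 lines: ybbc uebqk dmvq sieuh wscgm orl hmufo lwkz
Hunk 4: at line 2 remove [sieuh] add [henbq,awwip,cyj] -> 10 lines: ybbc uebqk dmvq henbq awwip cyj wscgm orl hmufo lwkz
Hunk 5: at line 3 remove [awwip,cyj] add [vfy,ppwcz] -> 10 lines: ybbc uebqk dmvq henbq vfy ppwcz wscgm orl hmufo lwkz
Hunk 6: at line 4 remove [ppwcz,wscgm,orl] add [xpla,bayt] -> 9 lines: ybbc uebqk dmvq henbq vfy xpla bayt hmufo lwkz
Hunk 7: at line 4 remove [xpla] add [oiw] -> 9 lines: ybbc uebqk dmvq henbq vfy oiw bayt hmufo lwkz
Final line count: 9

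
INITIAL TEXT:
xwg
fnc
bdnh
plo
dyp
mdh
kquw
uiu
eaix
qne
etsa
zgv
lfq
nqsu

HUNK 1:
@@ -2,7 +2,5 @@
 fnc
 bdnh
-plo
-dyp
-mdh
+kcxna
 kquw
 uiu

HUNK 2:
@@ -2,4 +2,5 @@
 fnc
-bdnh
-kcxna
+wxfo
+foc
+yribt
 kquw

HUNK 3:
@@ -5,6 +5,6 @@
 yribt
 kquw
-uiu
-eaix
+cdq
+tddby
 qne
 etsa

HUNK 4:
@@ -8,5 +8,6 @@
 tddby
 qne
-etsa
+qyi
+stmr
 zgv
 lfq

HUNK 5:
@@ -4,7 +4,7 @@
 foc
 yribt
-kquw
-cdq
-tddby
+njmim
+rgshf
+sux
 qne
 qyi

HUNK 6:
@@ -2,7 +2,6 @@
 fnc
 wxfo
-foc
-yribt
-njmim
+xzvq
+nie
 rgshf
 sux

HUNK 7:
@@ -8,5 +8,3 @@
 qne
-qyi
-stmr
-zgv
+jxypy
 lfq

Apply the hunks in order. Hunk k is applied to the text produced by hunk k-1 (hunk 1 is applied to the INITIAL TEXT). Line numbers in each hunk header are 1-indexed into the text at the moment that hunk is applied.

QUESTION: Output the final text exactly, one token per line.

Answer: xwg
fnc
wxfo
xzvq
nie
rgshf
sux
qne
jxypy
lfq
nqsu

Derivation:
Hunk 1: at line 2 remove [plo,dyp,mdh] add [kcxna] -> 12 lines: xwg fnc bdnh kcxna kquw uiu eaix qne etsa zgv lfq nqsu
Hunk 2: at line 2 remove [bdnh,kcxna] add [wxfo,foc,yribt] -> 13 lines: xwg fnc wxfo foc yribt kquw uiu eaix qne etsa zgv lfq nqsu
Hunk 3: at line 5 remove [uiu,eaix] add [cdq,tddby] -> 13 lines: xwg fnc wxfo foc yribt kquw cdq tddby qne etsa zgv lfq nqsu
Hunk 4: at line 8 remove [etsa] add [qyi,stmr] -> 14 lines: xwg fnc wxfo foc yribt kquw cdq tddby qne qyi stmr zgv lfq nqsu
Hunk 5: at line 4 remove [kquw,cdq,tddby] add [njmim,rgshf,sux] -> 14 lines: xwg fnc wxfo foc yribt njmim rgshf sux qne qyi stmr zgv lfq nqsu
Hunk 6: at line 2 remove [foc,yribt,njmim] add [xzvq,nie] -> 13 lines: xwg fnc wxfo xzvq nie rgshf sux qne qyi stmr zgv lfq nqsu
Hunk 7: at line 8 remove [qyi,stmr,zgv] add [jxypy] -> 11 lines: xwg fnc wxfo xzvq nie rgshf sux qne jxypy lfq nqsu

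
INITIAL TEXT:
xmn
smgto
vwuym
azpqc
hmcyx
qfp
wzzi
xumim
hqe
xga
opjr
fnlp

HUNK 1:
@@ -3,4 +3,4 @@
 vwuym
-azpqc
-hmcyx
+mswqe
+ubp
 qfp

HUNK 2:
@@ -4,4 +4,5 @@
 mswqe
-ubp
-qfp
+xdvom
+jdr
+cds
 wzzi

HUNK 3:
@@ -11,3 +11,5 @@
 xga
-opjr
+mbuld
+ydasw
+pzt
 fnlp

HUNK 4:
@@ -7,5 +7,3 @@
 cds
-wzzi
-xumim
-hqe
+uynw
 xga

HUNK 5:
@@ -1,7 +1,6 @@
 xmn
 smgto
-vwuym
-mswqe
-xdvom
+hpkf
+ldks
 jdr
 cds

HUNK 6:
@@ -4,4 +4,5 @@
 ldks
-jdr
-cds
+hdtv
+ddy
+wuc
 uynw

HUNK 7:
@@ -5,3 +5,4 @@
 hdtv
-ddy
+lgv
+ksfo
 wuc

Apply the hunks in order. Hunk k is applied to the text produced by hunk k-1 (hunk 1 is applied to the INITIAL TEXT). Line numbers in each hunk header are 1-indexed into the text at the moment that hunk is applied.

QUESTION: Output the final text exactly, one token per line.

Answer: xmn
smgto
hpkf
ldks
hdtv
lgv
ksfo
wuc
uynw
xga
mbuld
ydasw
pzt
fnlp

Derivation:
Hunk 1: at line 3 remove [azpqc,hmcyx] add [mswqe,ubp] -> 12 lines: xmn smgto vwuym mswqe ubp qfp wzzi xumim hqe xga opjr fnlp
Hunk 2: at line 4 remove [ubp,qfp] add [xdvom,jdr,cds] -> 13 lines: xmn smgto vwuym mswqe xdvom jdr cds wzzi xumim hqe xga opjr fnlp
Hunk 3: at line 11 remove [opjr] add [mbuld,ydasw,pzt] -> 15 lines: xmn smgto vwuym mswqe xdvom jdr cds wzzi xumim hqe xga mbuld ydasw pzt fnlp
Hunk 4: at line 7 remove [wzzi,xumim,hqe] add [uynw] -> 13 lines: xmn smgto vwuym mswqe xdvom jdr cds uynw xga mbuld ydasw pzt fnlp
Hunk 5: at line 1 remove [vwuym,mswqe,xdvom] add [hpkf,ldks] -> 12 lines: xmn smgto hpkf ldks jdr cds uynw xga mbuld ydasw pzt fnlp
Hunk 6: at line 4 remove [jdr,cds] add [hdtv,ddy,wuc] -> 13 lines: xmn smgto hpkf ldks hdtv ddy wuc uynw xga mbuld ydasw pzt fnlp
Hunk 7: at line 5 remove [ddy] add [lgv,ksfo] -> 14 lines: xmn smgto hpkf ldks hdtv lgv ksfo wuc uynw xga mbuld ydasw pzt fnlp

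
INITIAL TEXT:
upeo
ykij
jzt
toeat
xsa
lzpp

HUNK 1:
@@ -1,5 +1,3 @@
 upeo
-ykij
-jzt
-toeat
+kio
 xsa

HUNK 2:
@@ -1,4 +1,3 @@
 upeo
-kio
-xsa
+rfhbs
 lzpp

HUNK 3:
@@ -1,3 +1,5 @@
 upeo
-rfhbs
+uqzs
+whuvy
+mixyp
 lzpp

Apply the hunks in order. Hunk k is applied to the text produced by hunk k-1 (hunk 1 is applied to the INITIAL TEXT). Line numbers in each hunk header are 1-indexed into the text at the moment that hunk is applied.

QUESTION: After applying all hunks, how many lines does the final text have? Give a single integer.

Hunk 1: at line 1 remove [ykij,jzt,toeat] add [kio] -> 4 lines: upeo kio xsa lzpp
Hunk 2: at line 1 remove [kio,xsa] add [rfhbs] -> 3 lines: upeo rfhbs lzpp
Hunk 3: at line 1 remove [rfhbs] add [uqzs,whuvy,mixyp] -> 5 lines: upeo uqzs whuvy mixyp lzpp
Final line count: 5

Answer: 5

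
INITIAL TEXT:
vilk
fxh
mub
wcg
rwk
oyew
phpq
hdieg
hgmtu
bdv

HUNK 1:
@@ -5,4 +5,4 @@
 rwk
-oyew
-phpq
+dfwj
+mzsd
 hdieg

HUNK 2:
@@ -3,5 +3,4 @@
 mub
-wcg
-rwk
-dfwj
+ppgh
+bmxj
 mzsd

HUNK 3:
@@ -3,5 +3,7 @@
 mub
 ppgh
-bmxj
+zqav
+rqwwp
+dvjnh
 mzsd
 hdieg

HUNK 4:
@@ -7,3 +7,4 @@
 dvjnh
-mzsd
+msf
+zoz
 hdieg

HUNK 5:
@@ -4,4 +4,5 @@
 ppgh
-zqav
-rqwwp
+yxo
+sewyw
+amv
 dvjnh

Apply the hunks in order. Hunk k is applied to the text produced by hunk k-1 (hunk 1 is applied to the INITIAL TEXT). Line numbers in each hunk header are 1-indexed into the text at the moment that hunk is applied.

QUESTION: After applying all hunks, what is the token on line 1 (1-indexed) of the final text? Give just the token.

Hunk 1: at line 5 remove [oyew,phpq] add [dfwj,mzsd] -> 10 lines: vilk fxh mub wcg rwk dfwj mzsd hdieg hgmtu bdv
Hunk 2: at line 3 remove [wcg,rwk,dfwj] add [ppgh,bmxj] -> 9 lines: vilk fxh mub ppgh bmxj mzsd hdieg hgmtu bdv
Hunk 3: at line 3 remove [bmxj] add [zqav,rqwwp,dvjnh] -> 11 lines: vilk fxh mub ppgh zqav rqwwp dvjnh mzsd hdieg hgmtu bdv
Hunk 4: at line 7 remove [mzsd] add [msf,zoz] -> 12 lines: vilk fxh mub ppgh zqav rqwwp dvjnh msf zoz hdieg hgmtu bdv
Hunk 5: at line 4 remove [zqav,rqwwp] add [yxo,sewyw,amv] -> 13 lines: vilk fxh mub ppgh yxo sewyw amv dvjnh msf zoz hdieg hgmtu bdv
Final line 1: vilk

Answer: vilk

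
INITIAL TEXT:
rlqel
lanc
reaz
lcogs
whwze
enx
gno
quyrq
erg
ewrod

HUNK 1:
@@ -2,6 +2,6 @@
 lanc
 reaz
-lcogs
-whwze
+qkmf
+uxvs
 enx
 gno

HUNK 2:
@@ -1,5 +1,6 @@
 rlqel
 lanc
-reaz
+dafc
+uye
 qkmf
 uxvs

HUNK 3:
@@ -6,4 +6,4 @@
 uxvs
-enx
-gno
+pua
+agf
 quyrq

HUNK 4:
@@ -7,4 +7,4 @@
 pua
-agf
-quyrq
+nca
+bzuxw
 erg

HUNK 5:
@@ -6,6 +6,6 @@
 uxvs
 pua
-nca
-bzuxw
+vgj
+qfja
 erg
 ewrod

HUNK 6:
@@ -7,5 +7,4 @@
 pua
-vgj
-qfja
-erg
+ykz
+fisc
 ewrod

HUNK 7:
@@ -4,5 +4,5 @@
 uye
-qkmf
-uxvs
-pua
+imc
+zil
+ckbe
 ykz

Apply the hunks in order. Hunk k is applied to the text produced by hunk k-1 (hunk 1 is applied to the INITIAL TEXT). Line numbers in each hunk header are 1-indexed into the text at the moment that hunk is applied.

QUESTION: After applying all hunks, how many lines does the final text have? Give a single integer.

Hunk 1: at line 2 remove [lcogs,whwze] add [qkmf,uxvs] -> 10 lines: rlqel lanc reaz qkmf uxvs enx gno quyrq erg ewrod
Hunk 2: at line 1 remove [reaz] add [dafc,uye] -> 11 lines: rlqel lanc dafc uye qkmf uxvs enx gno quyrq erg ewrod
Hunk 3: at line 6 remove [enx,gno] add [pua,agf] -> 11 lines: rlqel lanc dafc uye qkmf uxvs pua agf quyrq erg ewrod
Hunk 4: at line 7 remove [agf,quyrq] add [nca,bzuxw] -> 11 lines: rlqel lanc dafc uye qkmf uxvs pua nca bzuxw erg ewrod
Hunk 5: at line 6 remove [nca,bzuxw] add [vgj,qfja] -> 11 lines: rlqel lanc dafc uye qkmf uxvs pua vgj qfja erg ewrod
Hunk 6: at line 7 remove [vgj,qfja,erg] add [ykz,fisc] -> 10 lines: rlqel lanc dafc uye qkmf uxvs pua ykz fisc ewrod
Hunk 7: at line 4 remove [qkmf,uxvs,pua] add [imc,zil,ckbe] -> 10 lines: rlqel lanc dafc uye imc zil ckbe ykz fisc ewrod
Final line count: 10

Answer: 10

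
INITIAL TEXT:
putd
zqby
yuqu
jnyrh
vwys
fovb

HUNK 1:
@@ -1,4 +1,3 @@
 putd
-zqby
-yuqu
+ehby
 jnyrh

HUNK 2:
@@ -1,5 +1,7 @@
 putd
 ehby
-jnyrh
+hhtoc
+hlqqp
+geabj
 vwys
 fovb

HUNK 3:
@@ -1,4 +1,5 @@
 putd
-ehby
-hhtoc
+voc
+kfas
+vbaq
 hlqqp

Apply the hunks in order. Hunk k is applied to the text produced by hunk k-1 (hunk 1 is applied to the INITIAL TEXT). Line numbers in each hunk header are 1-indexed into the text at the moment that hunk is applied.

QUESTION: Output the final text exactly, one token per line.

Answer: putd
voc
kfas
vbaq
hlqqp
geabj
vwys
fovb

Derivation:
Hunk 1: at line 1 remove [zqby,yuqu] add [ehby] -> 5 lines: putd ehby jnyrh vwys fovb
Hunk 2: at line 1 remove [jnyrh] add [hhtoc,hlqqp,geabj] -> 7 lines: putd ehby hhtoc hlqqp geabj vwys fovb
Hunk 3: at line 1 remove [ehby,hhtoc] add [voc,kfas,vbaq] -> 8 lines: putd voc kfas vbaq hlqqp geabj vwys fovb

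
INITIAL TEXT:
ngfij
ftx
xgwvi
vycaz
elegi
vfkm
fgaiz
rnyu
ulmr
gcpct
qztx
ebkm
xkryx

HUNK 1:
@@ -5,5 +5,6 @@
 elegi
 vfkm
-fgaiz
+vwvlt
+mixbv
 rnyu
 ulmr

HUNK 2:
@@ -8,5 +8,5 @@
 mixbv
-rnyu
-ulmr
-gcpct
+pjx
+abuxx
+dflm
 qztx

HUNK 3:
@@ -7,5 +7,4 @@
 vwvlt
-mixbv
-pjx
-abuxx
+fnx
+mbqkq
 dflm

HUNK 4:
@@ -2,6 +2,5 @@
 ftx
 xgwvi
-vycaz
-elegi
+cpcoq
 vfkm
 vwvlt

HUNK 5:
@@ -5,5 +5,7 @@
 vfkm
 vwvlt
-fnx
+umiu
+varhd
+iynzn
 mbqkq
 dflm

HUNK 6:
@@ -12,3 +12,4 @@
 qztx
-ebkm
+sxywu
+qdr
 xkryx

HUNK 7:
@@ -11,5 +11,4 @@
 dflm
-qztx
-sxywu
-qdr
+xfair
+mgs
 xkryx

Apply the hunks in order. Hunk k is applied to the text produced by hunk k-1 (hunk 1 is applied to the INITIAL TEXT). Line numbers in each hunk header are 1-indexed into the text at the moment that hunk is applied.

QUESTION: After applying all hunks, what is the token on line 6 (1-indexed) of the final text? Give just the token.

Hunk 1: at line 5 remove [fgaiz] add [vwvlt,mixbv] -> 14 lines: ngfij ftx xgwvi vycaz elegi vfkm vwvlt mixbv rnyu ulmr gcpct qztx ebkm xkryx
Hunk 2: at line 8 remove [rnyu,ulmr,gcpct] add [pjx,abuxx,dflm] -> 14 lines: ngfij ftx xgwvi vycaz elegi vfkm vwvlt mixbv pjx abuxx dflm qztx ebkm xkryx
Hunk 3: at line 7 remove [mixbv,pjx,abuxx] add [fnx,mbqkq] -> 13 lines: ngfij ftx xgwvi vycaz elegi vfkm vwvlt fnx mbqkq dflm qztx ebkm xkryx
Hunk 4: at line 2 remove [vycaz,elegi] add [cpcoq] -> 12 lines: ngfij ftx xgwvi cpcoq vfkm vwvlt fnx mbqkq dflm qztx ebkm xkryx
Hunk 5: at line 5 remove [fnx] add [umiu,varhd,iynzn] -> 14 lines: ngfij ftx xgwvi cpcoq vfkm vwvlt umiu varhd iynzn mbqkq dflm qztx ebkm xkryx
Hunk 6: at line 12 remove [ebkm] add [sxywu,qdr] -> 15 lines: ngfij ftx xgwvi cpcoq vfkm vwvlt umiu varhd iynzn mbqkq dflm qztx sxywu qdr xkryx
Hunk 7: at line 11 remove [qztx,sxywu,qdr] add [xfair,mgs] -> 14 lines: ngfij ftx xgwvi cpcoq vfkm vwvlt umiu varhd iynzn mbqkq dflm xfair mgs xkryx
Final line 6: vwvlt

Answer: vwvlt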